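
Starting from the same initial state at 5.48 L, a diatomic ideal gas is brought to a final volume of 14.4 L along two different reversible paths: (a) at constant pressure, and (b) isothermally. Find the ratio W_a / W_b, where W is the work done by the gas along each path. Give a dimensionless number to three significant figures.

Path (a) isobaric: W = P₁(V₂ − V₁) → W_a/(P₁V₁) = 1.628.
Path (b) isothermal: W = P₁V₁ ln(V₂/V₁) → W_b/(P₁V₁) = 0.9661.
W_a / W_b = 1.628 / 0.9661 = 1.685.

W_a / W_b ≈ 1.68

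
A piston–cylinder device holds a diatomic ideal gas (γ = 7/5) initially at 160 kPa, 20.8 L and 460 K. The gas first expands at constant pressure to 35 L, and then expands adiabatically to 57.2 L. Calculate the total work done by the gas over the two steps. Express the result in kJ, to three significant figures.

Step 1 (isobaric): W = PΔV = (160 kPa)(35 − 20.8 L) = 2272 J.
After step 1: P = 160 kPa, V = 35 L, T = 774 K.
Step 2 (adiabatic): W = (P₁V₁ − P₂V₂)/(γ−1) = (5600 − 4601)/0.4 = 2497 J.
W_total = 2272 + 2497 = 4769 J.

W_total ≈ 4.77 kJ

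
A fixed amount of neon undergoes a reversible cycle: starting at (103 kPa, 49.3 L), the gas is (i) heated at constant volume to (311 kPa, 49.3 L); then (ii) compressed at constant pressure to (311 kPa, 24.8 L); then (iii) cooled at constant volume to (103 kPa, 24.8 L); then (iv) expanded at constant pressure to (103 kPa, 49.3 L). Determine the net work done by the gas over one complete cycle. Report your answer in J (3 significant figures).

W_net ≈ -5100 J

Constant-volume legs do no work.
W(ii) = (311)(24.8 − 49.3) = -7619 J; W(iv) = (103)(49.3 − 24.8) = 2523 J.
W_net = -7619 + 2523 = -5096 J (the counter-clockwise enclosed area).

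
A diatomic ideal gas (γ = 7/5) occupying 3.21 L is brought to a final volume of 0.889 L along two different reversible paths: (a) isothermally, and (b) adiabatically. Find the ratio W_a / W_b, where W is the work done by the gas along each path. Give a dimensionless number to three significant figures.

W_a / W_b ≈ 0.765

Path (a) isothermal: W = P₁V₁ ln(V₂/V₁) → W_a/(P₁V₁) = -1.284.
Path (b) adiabatic: W = P₁V₁(1 − (V₁/V₂)^(γ−1))/(γ−1) → W_b/(P₁V₁) = -1.678.
W_a / W_b = -1.284 / -1.678 = 0.7651.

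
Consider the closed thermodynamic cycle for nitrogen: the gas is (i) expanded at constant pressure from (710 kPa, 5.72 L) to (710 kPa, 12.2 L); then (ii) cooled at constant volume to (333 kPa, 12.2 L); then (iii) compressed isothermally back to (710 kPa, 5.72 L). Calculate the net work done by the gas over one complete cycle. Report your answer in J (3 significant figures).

Leg (i): W = PΔV = (710)(12.2 − 5.72) = 4601 J.
Leg (ii): W = 0.
Leg (iii): W = PᵢVᵢ ln(V_f/Vᵢ) = (4063) ln(5.72/12.2) = -3077 J.
W_net = 4601 − 3077 = 1524 J.

W_net ≈ 1520 J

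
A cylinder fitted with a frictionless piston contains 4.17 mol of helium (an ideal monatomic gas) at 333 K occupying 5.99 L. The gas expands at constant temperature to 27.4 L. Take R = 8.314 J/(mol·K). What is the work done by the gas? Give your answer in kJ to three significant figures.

Isothermal: W = nRT ln(V₂/V₁).
W = (4.17)(8.314)(333) × ln(27.4/5.99)
  = 11545 × 1.52
W_by_gas = 17553 J.

W ≈ 17.6 kJ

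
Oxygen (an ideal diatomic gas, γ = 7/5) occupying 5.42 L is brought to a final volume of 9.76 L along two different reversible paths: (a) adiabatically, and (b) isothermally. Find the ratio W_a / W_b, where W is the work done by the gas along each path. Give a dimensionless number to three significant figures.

W_a / W_b ≈ 0.891

Path (a) adiabatic: W = P₁V₁(1 − (V₁/V₂)^(γ−1))/(γ−1) → W_a/(P₁V₁) = 0.5241.
Path (b) isothermal: W = P₁V₁ ln(V₂/V₁) → W_b/(P₁V₁) = 0.5882.
W_a / W_b = 0.5241 / 0.5882 = 0.8911.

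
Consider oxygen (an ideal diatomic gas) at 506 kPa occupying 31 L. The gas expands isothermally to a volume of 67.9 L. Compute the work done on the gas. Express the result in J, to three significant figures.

Isothermal: W = nRT ln(V₂/V₁) = P₁V₁ ln(V₂/V₁).
P₁V₁ = (506 kPa)(31 L) = 15686 J.
W = 15686 × ln(67.9/31) = 15686 × 0.784
W_by_gas = 12299 J; work on gas = −W_by = -12299 J.

W ≈ -12300 J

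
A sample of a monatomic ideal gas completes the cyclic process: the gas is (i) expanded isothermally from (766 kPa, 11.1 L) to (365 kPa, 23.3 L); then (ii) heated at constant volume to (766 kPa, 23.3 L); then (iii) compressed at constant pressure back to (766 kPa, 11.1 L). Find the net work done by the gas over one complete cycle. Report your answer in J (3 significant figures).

W_net ≈ -3040 J

Leg (i): W = PᵢVᵢ ln(V_f/Vᵢ) = (8503) ln(23.3/11.1) = 6305 J.
Leg (ii): W = 0.
Leg (iii): W = PΔV = (766)(11.1 − 23.3) = -9345 J.
W_net = 6305 − 9345 = -3040 J.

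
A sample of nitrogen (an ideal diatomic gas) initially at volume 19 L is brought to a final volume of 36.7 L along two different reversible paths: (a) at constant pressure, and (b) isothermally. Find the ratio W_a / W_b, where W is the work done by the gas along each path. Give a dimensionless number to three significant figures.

W_a / W_b ≈ 1.42

Path (a) isobaric: W = P₁(V₂ − V₁) → W_a/(P₁V₁) = 0.9316.
Path (b) isothermal: W = P₁V₁ ln(V₂/V₁) → W_b/(P₁V₁) = 0.6583.
W_a / W_b = 0.9316 / 0.6583 = 1.415.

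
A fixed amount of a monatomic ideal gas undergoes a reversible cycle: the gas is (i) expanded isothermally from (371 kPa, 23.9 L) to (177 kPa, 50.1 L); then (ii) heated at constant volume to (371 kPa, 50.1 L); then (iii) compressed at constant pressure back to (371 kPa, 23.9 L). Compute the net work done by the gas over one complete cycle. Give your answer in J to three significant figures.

Leg (i): W = PᵢVᵢ ln(V_f/Vᵢ) = (8867) ln(50.1/23.9) = 6563 J.
Leg (ii): W = 0.
Leg (iii): W = PΔV = (371)(23.9 − 50.1) = -9720 J.
W_net = 6563 − 9720 = -3157 J.

W_net ≈ -3160 J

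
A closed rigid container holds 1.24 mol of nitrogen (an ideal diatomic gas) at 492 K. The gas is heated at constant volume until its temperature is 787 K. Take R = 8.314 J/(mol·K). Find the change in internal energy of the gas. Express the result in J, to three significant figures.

Constant volume ⇒ W = 0, so Q = ΔU = nCᵥΔT with Cᵥ = 5R/2 = 20.79 J/(mol·K).
ΔU = (1.24)(20.79)(787 − 492) = 7603 J.

ΔU ≈ 7600 J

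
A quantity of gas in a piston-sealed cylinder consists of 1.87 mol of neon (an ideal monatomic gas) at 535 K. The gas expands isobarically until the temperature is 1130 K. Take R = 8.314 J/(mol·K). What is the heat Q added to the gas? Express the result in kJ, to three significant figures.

Q ≈ 23.1 kJ

Isobaric: W = nRΔT = (1.87)(8.314)(595) = 9251 J.
ΔU = nCᵥΔT with Cᵥ = 3R/2: ΔU = (1.87)(12.47)(595) = 13876 J.
Q = ΔU + W = 13876 + 9251 = 23126 J.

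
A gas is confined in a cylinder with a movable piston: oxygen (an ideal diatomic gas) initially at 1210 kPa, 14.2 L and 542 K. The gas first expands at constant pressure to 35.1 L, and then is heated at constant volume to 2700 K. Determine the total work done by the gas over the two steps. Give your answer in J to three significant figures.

Step 1 (isobaric): W = PΔV = (1210 kPa)(35.1 − 14.2 L) = 25289 J.
Step 2 (isochoric): W = 0 (constant volume).
W_total = 25289 + 0 = 25289 J.

W_total ≈ 25300 J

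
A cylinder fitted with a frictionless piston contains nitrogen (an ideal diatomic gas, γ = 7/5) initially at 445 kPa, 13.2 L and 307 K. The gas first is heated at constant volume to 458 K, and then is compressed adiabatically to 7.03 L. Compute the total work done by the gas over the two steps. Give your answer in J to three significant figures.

Step 1 (isochoric): W = 0 (constant volume).
After step 1: P = 663.9 kPa (V unchanged).
Step 2 (adiabatic): W = (P₁V₁ − P₂V₂)/(γ−1) = (8763 − 11275)/0.4 = -6279 J.
W_total = 0 − 6279 = -6279 J.

W_total ≈ -6280 J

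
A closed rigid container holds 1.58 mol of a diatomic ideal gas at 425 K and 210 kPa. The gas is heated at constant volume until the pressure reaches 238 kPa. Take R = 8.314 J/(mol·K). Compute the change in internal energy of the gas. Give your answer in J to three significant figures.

ΔU ≈ 1860 J

Constant volume ⇒ W = 0, so Q = ΔU = nCᵥΔT with Cᵥ = 5R/2 = 20.79 J/(mol·K).
At constant V, T₂/T₁ = P₂/P₁ ⇒ ΔT = T₁(P₂/P₁ − 1) = 425·(238/210 − 1) = 56.67 K.
ΔU = (1.58)(20.79)(56.67) = 1861 J.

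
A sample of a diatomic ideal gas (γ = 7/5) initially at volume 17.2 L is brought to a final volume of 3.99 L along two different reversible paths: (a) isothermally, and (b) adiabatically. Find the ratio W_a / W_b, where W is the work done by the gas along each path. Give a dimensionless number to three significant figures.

W_a / W_b ≈ 0.736

Path (a) isothermal: W = P₁V₁ ln(V₂/V₁) → W_a/(P₁V₁) = -1.461.
Path (b) adiabatic: W = P₁V₁(1 − (V₁/V₂)^(γ−1))/(γ−1) → W_b/(P₁V₁) = -1.985.
W_a / W_b = -1.461 / -1.985 = 0.7361.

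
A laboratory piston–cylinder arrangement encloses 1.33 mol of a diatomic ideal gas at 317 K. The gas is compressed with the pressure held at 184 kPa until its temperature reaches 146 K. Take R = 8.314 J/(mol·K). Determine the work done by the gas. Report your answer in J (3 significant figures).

Isobaric: W = P ΔV = nR ΔT.
W = (1.33)(8.314)(146 − 317) = -1891 J.

W ≈ -1890 J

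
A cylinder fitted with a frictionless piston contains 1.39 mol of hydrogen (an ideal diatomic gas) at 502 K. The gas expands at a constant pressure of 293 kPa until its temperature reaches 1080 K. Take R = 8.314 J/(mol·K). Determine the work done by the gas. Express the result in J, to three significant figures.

Isobaric: W = P ΔV = nR ΔT.
W = (1.39)(8.314)(1080 − 502) = 6680 J.

W ≈ 6680 J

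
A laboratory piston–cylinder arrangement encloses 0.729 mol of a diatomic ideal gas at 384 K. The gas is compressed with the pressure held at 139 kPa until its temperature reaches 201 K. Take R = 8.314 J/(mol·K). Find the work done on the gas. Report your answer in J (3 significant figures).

Isobaric: W = P ΔV = nR ΔT.
W = (0.729)(8.314)(201 − 384) = -1109 J.
Work on gas = −W_by = 1109 J.

W ≈ 1110 J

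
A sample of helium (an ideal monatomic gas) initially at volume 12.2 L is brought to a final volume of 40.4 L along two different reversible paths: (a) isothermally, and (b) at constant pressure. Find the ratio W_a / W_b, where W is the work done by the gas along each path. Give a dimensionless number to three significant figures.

Path (a) isothermal: W = P₁V₁ ln(V₂/V₁) → W_a/(P₁V₁) = 1.197.
Path (b) isobaric: W = P₁(V₂ − V₁) → W_b/(P₁V₁) = 2.311.
W_a / W_b = 1.197 / 2.311 = 0.518.

W_a / W_b ≈ 0.518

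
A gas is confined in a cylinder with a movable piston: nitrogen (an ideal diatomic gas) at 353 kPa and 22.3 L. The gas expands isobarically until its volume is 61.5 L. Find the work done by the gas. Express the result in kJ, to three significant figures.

Isobaric: W = P ΔV.
W = (353 kPa)(61.5 − 22.3 L) = (353)(39.2) = 13838 J.

W ≈ 13.8 kJ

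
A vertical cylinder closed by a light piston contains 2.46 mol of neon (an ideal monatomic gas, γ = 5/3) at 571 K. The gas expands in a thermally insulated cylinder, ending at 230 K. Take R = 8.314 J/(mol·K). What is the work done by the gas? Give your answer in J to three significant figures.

W ≈ 10500 J

Adiabatic ⇒ Q = 0, so W_by = −ΔU = nCᵥ(T₁ − T₂).
Cᵥ = 3R/2 = 12.47 J/(mol·K).
W = (2.46)(12.47)(571 − 230) = 10461 J.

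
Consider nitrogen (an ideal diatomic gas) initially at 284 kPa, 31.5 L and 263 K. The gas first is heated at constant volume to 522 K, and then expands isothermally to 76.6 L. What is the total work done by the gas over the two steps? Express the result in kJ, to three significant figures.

Step 1 (isochoric): W = 0 (constant volume).
After step 1: P = 563.7 kPa (V unchanged).
Step 2 (isothermal): W = P₁V₁ ln(V₂/V₁) = (17756) ln(76.6/31.5) = 15778 J.
W_total = 0 + 15778 = 15778 J.

W_total ≈ 15.8 kJ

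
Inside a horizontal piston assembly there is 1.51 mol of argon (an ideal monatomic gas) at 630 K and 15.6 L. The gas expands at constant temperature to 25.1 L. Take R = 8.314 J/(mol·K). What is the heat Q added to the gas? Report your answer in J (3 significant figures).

Q ≈ 3760 J

Isothermal ⇒ ΔU = 0, so Q = W = nRT ln(V₂/V₁).
Q = (1.51)(8.314)(630) ln(25.1/15.6) = 7909 × 0.4756 = 3762 J.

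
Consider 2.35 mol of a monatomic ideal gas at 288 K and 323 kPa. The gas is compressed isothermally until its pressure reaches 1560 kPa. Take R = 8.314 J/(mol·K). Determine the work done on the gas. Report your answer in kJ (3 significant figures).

Isothermal process: W = nRT ln(V₂/V₁) = nRT ln(P₁/P₂).
W = (2.35)(8.314)(288) × ln(323/1560)
  = 5627 × ln(0.2071) = 5627 × -1.575
W_by_gas = -8861 J; work on gas = −W_by = 8861 J.

W ≈ 8.86 kJ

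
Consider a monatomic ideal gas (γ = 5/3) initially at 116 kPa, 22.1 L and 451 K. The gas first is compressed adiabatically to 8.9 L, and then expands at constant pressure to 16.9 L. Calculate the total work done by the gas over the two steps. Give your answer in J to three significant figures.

W_total ≈ 1020 J

Step 1 (adiabatic): W = (P₁V₁ − P₂V₂)/(γ−1) = (2564 − 4701)/0.667 = -3206 J.
After step 1: P = 528.2 kPa, V = 8.9 L, T = 827 K.
Step 2 (isobaric): W = PΔV = (528.2 kPa)(16.9 − 8.9 L) = 4226 J.
W_total = -3206 + 4226 = 1020 J.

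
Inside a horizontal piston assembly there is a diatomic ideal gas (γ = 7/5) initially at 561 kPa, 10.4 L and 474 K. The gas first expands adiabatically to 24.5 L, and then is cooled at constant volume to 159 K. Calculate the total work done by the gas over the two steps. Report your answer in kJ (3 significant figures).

Step 1 (adiabatic): W = (P₁V₁ − P₂V₂)/(γ−1) = (5834 − 4141)/0.4 = 4233 J.
Step 2 (isochoric): W = 0 (constant volume).
W_total = 4233 + 0 = 4233 J.

W_total ≈ 4.23 kJ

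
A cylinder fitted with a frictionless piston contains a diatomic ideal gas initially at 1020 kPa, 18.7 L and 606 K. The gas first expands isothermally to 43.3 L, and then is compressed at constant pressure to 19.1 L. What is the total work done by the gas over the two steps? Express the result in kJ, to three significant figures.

Step 1 (isothermal): W = P₁V₁ ln(V₂/V₁) = (19074) ln(43.3/18.7) = 16015 J.
After step 1: P = 440.5 kPa, V = 43.3 L, T = 606 K.
Step 2 (isobaric): W = PΔV = (440.5 kPa)(19.1 − 43.3 L) = -10660 J.
W_total = 16015 − 10660 = 5355 J.

W_total ≈ 5.35 kJ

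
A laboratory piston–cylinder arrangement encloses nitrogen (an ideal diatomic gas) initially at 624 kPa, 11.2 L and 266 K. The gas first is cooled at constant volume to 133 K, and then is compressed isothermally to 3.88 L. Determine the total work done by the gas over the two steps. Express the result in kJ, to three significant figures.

W_total ≈ -3.70 kJ

Step 1 (isochoric): W = 0 (constant volume).
After step 1: P = 312 kPa (V unchanged).
Step 2 (isothermal): W = P₁V₁ ln(V₂/V₁) = (3494) ln(3.88/11.2) = -3704 J.
W_total = 0 − 3704 = -3704 J.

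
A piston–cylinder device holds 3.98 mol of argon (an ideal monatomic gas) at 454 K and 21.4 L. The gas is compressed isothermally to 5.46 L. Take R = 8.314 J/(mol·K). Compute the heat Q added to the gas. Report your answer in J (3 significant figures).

Isothermal ⇒ ΔU = 0, so Q = W = nRT ln(V₂/V₁).
Q = (3.98)(8.314)(454) ln(5.46/21.4) = 15023 × -1.366 = -20520 J.

Q ≈ -20500 J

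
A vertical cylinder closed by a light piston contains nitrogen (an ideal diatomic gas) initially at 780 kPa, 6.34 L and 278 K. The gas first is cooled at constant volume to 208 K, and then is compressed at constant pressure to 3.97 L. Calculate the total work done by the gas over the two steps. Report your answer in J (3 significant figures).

Step 1 (isochoric): W = 0 (constant volume).
After step 1: P = 583.6 kPa (V unchanged).
Step 2 (isobaric): W = PΔV = (583.6 kPa)(3.97 − 6.34 L) = -1383 J.
W_total = 0 − 1383 = -1383 J.

W_total ≈ -1380 J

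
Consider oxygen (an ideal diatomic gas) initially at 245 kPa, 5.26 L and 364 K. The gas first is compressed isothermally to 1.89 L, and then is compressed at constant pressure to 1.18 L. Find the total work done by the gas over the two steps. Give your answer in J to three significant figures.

Step 1 (isothermal): W = P₁V₁ ln(V₂/V₁) = (1289) ln(1.89/5.26) = -1319 J.
After step 1: P = 681.9 kPa, V = 1.89 L, T = 364 K.
Step 2 (isobaric): W = PΔV = (681.9 kPa)(1.18 − 1.89 L) = -484.1 J.
W_total = -1319 − 484.1 = -1803 J.

W_total ≈ -1800 J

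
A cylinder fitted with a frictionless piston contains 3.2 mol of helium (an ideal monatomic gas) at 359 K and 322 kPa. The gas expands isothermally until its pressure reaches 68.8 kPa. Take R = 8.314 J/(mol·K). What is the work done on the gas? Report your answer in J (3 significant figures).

W ≈ -14700 J

Isothermal process: W = nRT ln(V₂/V₁) = nRT ln(P₁/P₂).
W = (3.2)(8.314)(359) × ln(322/68.8)
  = 9551 × ln(4.68) = 9551 × 1.543
W_by_gas = 14741 J; work on gas = −W_by = -14741 J.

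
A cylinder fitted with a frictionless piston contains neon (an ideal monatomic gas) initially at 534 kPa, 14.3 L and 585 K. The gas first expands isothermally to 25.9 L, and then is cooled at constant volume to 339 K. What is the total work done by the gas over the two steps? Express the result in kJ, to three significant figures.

W_total ≈ 4.54 kJ

Step 1 (isothermal): W = P₁V₁ ln(V₂/V₁) = (7636) ln(25.9/14.3) = 4536 J.
Step 2 (isochoric): W = 0 (constant volume).
W_total = 4536 + 0 = 4536 J.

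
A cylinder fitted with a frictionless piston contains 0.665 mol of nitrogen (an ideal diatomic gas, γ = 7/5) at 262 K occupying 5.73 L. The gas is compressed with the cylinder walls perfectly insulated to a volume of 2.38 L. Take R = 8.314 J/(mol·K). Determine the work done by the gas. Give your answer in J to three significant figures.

W ≈ -1530 J

Adiabatic: TV^(γ−1) = const with γ = 7/5.
T₂ = T₁ (V₁/V₂)^(γ−1) = 262 × (5.73/2.38)^0.4 = 262 × 1.421 = 372.3 K.
W_by = nCᵥ(T₁ − T₂) = (0.665)(20.79)(262 − 372.3) = -1525 J.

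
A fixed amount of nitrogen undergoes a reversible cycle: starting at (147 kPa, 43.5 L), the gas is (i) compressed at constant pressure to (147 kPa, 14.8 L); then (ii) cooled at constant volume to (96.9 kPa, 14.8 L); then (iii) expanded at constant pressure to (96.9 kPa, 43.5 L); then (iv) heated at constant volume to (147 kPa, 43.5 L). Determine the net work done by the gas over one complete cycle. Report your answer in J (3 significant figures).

W_net ≈ -1440 J

Constant-volume legs do no work.
W(i) = (147)(14.8 − 43.5) = -4219 J; W(iii) = (96.9)(43.5 − 14.8) = 2781 J.
W_net = -4219 + 2781 = -1438 J (the counter-clockwise enclosed area).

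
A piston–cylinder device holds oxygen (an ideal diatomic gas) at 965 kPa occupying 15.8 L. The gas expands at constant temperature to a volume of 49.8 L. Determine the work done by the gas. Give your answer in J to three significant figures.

W ≈ 17500 J

Isothermal: W = nRT ln(V₂/V₁) = P₁V₁ ln(V₂/V₁).
P₁V₁ = (965 kPa)(15.8 L) = 15247 J.
W = 15247 × ln(49.8/15.8) = 15247 × 1.148
W_by_gas = 17504 J.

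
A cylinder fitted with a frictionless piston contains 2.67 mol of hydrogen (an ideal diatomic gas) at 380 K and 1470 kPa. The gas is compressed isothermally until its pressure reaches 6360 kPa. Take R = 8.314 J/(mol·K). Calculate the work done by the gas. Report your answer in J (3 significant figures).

W ≈ -12400 J

Isothermal process: W = nRT ln(V₂/V₁) = nRT ln(P₁/P₂).
W = (2.67)(8.314)(380) × ln(1470/6360)
  = 8435 × ln(0.2311) = 8435 × -1.465
W_by_gas = -12356 J.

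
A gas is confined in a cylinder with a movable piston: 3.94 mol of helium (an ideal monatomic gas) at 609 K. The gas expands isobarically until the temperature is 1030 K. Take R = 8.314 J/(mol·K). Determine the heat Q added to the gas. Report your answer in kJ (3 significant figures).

Isobaric: W = nRΔT = (3.94)(8.314)(421) = 13791 J.
ΔU = nCᵥΔT with Cᵥ = 3R/2: ΔU = (3.94)(12.47)(421) = 20686 J.
Q = ΔU + W = 20686 + 13791 = 34477 J.

Q ≈ 34.5 kJ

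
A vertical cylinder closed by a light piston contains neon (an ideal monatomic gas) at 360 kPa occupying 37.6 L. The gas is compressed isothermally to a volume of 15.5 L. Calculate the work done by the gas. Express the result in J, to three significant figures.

Isothermal: W = nRT ln(V₂/V₁) = P₁V₁ ln(V₂/V₁).
P₁V₁ = (360 kPa)(37.6 L) = 13536 J.
W = 13536 × ln(15.5/37.6) = 13536 × -0.8862
W_by_gas = -11995 J.

W ≈ -12000 J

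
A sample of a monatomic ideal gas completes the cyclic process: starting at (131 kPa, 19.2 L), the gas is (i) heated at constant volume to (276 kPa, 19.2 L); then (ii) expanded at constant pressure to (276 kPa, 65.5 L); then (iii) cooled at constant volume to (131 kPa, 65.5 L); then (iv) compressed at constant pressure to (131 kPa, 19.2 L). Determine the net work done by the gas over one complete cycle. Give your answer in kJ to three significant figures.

W_net ≈ 6.71 kJ

Constant-volume legs do no work.
W(ii) = (276)(65.5 − 19.2) = 12779 J; W(iv) = (131)(19.2 − 65.5) = -6065 J.
W_net = 12779 − 6065 = 6714 J (the clockwise enclosed area).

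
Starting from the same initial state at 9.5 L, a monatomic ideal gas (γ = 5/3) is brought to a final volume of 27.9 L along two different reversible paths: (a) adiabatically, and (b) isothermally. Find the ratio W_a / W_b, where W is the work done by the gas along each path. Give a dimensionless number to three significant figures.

Path (a) adiabatic: W = P₁V₁(1 − (V₁/V₂)^(γ−1))/(γ−1) → W_a/(P₁V₁) = 0.7686.
Path (b) isothermal: W = P₁V₁ ln(V₂/V₁) → W_b/(P₁V₁) = 1.077.
W_a / W_b = 0.7686 / 1.077 = 0.7134.

W_a / W_b ≈ 0.713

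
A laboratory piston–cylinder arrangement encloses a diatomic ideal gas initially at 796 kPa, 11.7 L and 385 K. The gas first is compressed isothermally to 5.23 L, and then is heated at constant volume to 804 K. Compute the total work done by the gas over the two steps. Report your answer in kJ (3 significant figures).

W_total ≈ -7.50 kJ

Step 1 (isothermal): W = P₁V₁ ln(V₂/V₁) = (9313) ln(5.23/11.7) = -7499 J.
Step 2 (isochoric): W = 0 (constant volume).
W_total = -7499 + 0 = -7499 J.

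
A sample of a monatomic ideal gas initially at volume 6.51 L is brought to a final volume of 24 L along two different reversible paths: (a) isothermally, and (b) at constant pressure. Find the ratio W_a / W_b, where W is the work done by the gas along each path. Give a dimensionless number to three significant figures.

Path (a) isothermal: W = P₁V₁ ln(V₂/V₁) → W_a/(P₁V₁) = 1.305.
Path (b) isobaric: W = P₁(V₂ − V₁) → W_b/(P₁V₁) = 2.687.
W_a / W_b = 1.305 / 2.687 = 0.4856.

W_a / W_b ≈ 0.486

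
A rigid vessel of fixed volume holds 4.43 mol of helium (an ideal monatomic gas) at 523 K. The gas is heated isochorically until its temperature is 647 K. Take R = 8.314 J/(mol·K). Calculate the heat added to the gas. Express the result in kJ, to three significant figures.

Constant volume ⇒ W = 0, so Q = ΔU = nCᵥΔT with Cᵥ = 3R/2 = 12.47 J/(mol·K).
ΔU = (4.43)(12.47)(647 − 523) = 6851 J.

Q ≈ 6.85 kJ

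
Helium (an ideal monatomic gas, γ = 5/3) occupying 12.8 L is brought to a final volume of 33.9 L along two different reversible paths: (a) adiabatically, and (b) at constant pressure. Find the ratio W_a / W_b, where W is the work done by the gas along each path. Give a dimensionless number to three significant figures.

Path (a) adiabatic: W = P₁V₁(1 − (V₁/V₂)^(γ−1))/(γ−1) → W_a/(P₁V₁) = 0.7164.
Path (b) isobaric: W = P₁(V₂ − V₁) → W_b/(P₁V₁) = 1.648.
W_a / W_b = 0.7164 / 1.648 = 0.4346.

W_a / W_b ≈ 0.435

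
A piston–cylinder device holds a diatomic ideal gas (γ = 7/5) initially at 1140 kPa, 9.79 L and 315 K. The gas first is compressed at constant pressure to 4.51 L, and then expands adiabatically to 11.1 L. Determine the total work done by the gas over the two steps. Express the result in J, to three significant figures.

Step 1 (isobaric): W = PΔV = (1140 kPa)(4.51 − 9.79 L) = -6019 J.
After step 1: P = 1140 kPa, V = 4.51 L, T = 145.1 K.
Step 2 (adiabatic): W = (P₁V₁ − P₂V₂)/(γ−1) = (5141 − 3586)/0.4 = 3888 J.
W_total = -6019 + 3888 = -2131 J.

W_total ≈ -2130 J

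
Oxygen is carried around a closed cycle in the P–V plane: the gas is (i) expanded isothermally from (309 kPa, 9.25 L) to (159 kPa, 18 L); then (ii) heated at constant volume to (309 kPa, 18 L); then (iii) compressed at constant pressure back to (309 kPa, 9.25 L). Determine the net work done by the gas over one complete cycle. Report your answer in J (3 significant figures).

W_net ≈ -801 J

Leg (i): W = PᵢVᵢ ln(V_f/Vᵢ) = (2858) ln(18/9.25) = 1903 J.
Leg (ii): W = 0.
Leg (iii): W = PΔV = (309)(9.25 − 18) = -2704 J.
W_net = 1903 − 2704 = -800.9 J.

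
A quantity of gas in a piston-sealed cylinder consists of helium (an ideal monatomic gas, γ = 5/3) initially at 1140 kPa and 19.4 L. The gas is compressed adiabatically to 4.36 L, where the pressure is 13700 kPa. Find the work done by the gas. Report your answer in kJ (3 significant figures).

W ≈ -56.4 kJ

Adiabatic: W = (P₁V₁ − P₂V₂)/(γ − 1) with γ = 5/3.
P₁V₁ = 22116 J, P₂V₂ = 59732 J.
W = (22116 − 59732) / 0.6667 = -56424 J.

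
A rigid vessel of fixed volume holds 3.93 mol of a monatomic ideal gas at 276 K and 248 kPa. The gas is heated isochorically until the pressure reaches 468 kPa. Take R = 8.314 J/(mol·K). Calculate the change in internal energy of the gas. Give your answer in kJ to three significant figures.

ΔU ≈ 12.0 kJ

Constant volume ⇒ W = 0, so Q = ΔU = nCᵥΔT with Cᵥ = 3R/2 = 12.47 J/(mol·K).
At constant V, T₂/T₁ = P₂/P₁ ⇒ ΔT = T₁(P₂/P₁ − 1) = 276·(468/248 − 1) = 244.8 K.
ΔU = (3.93)(12.47)(244.8) = 12000 J.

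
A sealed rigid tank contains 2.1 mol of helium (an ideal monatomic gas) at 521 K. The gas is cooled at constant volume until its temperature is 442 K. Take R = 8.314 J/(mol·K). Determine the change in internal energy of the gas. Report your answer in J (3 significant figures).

Constant volume ⇒ W = 0, so Q = ΔU = nCᵥΔT with Cᵥ = 3R/2 = 12.47 J/(mol·K).
ΔU = (2.1)(12.47)(442 − 521) = -2069 J.

ΔU ≈ -2070 J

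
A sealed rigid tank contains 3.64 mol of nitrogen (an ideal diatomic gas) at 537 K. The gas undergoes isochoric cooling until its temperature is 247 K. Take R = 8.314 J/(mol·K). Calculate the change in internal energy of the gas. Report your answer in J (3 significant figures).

Constant volume ⇒ W = 0, so Q = ΔU = nCᵥΔT with Cᵥ = 5R/2 = 20.79 J/(mol·K).
ΔU = (3.64)(20.79)(247 − 537) = -21941 J.

ΔU ≈ -21900 J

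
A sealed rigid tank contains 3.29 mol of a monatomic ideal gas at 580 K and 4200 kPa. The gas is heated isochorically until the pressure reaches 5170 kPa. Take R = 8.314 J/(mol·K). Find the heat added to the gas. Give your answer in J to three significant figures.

Q ≈ 5500 J

Constant volume ⇒ W = 0, so Q = ΔU = nCᵥΔT with Cᵥ = 3R/2 = 12.47 J/(mol·K).
At constant V, T₂/T₁ = P₂/P₁ ⇒ ΔT = T₁(P₂/P₁ − 1) = 580·(5170/4200 − 1) = 134 K.
ΔU = (3.29)(12.47)(134) = 5496 J.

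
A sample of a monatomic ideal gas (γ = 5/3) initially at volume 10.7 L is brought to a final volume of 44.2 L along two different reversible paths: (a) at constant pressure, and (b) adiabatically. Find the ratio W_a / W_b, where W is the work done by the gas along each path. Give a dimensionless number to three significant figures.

Path (a) isobaric: W = P₁(V₂ − V₁) → W_a/(P₁V₁) = 3.131.
Path (b) adiabatic: W = P₁V₁(1 − (V₁/V₂)^(γ−1))/(γ−1) → W_b/(P₁V₁) = 0.9174.
W_a / W_b = 3.131 / 0.9174 = 3.413.

W_a / W_b ≈ 3.41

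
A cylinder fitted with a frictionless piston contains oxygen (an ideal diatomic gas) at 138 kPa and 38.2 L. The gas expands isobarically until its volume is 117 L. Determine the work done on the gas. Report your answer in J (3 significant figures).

Isobaric: W = P ΔV.
W = (138 kPa)(117 − 38.2 L) = (138)(78.8) = 10874 J.
Work on gas = −W_by = -10874 J.

W ≈ -10900 J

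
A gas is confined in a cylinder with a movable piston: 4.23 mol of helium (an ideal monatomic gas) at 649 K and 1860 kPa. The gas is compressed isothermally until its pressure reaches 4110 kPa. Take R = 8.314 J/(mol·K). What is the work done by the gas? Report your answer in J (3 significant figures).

Isothermal process: W = nRT ln(V₂/V₁) = nRT ln(P₁/P₂).
W = (4.23)(8.314)(649) × ln(1860/4110)
  = 22824 × ln(0.4526) = 22824 × -0.7928
W_by_gas = -18096 J.

W ≈ -18100 J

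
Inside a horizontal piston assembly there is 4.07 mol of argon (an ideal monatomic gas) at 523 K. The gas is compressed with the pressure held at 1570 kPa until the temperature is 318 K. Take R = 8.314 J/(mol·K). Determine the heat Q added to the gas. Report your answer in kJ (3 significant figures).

Isobaric: W = nRΔT = (4.07)(8.314)(-205) = -6937 J.
ΔU = nCᵥΔT with Cᵥ = 3R/2: ΔU = (4.07)(12.47)(-205) = -10405 J.
Q = ΔU + W = -10405 − 6937 = -17342 J.

Q ≈ -17.3 kJ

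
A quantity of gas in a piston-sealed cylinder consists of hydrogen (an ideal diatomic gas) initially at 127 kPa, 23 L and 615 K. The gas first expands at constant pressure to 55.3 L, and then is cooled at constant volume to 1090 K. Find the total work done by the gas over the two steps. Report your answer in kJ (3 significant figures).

W_total ≈ 4.10 kJ

Step 1 (isobaric): W = PΔV = (127 kPa)(55.3 − 23 L) = 4102 J.
Step 2 (isochoric): W = 0 (constant volume).
W_total = 4102 + 0 = 4102 J.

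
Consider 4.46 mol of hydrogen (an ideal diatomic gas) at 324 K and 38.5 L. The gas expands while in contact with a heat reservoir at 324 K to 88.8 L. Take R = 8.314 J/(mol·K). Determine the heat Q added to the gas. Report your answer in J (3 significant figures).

Isothermal ⇒ ΔU = 0, so Q = W = nRT ln(V₂/V₁).
Q = (4.46)(8.314)(324) ln(88.8/38.5) = 12014 × 0.8357 = 10040 J.

Q ≈ 10000 J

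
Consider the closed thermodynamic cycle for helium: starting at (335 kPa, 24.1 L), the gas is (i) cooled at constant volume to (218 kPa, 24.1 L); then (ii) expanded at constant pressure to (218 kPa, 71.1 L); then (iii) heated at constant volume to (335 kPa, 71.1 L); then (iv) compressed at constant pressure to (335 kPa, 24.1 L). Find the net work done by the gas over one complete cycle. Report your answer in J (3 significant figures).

Constant-volume legs do no work.
W(ii) = (218)(71.1 − 24.1) = 10246 J; W(iv) = (335)(24.1 − 71.1) = -15745 J.
W_net = 10246 − 15745 = -5499 J (the counter-clockwise enclosed area).

W_net ≈ -5500 J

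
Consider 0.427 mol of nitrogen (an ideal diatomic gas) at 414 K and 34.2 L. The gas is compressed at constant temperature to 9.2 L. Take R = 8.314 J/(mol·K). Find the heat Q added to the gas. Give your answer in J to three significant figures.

Isothermal ⇒ ΔU = 0, so Q = W = nRT ln(V₂/V₁).
Q = (0.427)(8.314)(414) ln(9.2/34.2) = 1470 × -1.313 = -1930 J.

Q ≈ -1930 J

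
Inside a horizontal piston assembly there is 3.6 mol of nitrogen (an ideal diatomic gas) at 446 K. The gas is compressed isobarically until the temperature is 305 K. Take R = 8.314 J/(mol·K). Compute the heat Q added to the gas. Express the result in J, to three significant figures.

Isobaric: W = nRΔT = (3.6)(8.314)(-141) = -4220 J.
ΔU = nCᵥΔT with Cᵥ = 5R/2: ΔU = (3.6)(20.79)(-141) = -10550 J.
Q = ΔU + W = -10550 − 4220 = -14771 J.

Q ≈ -14800 J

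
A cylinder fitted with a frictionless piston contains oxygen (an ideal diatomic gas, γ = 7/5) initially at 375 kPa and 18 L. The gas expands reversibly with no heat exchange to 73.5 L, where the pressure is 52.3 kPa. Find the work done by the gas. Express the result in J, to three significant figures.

Adiabatic: W = (P₁V₁ − P₂V₂)/(γ − 1) with γ = 7/5.
P₁V₁ = 6750 J, P₂V₂ = 3844 J.
W = (6750 − 3844) / 0.4 = 7265 J.

W ≈ 7260 J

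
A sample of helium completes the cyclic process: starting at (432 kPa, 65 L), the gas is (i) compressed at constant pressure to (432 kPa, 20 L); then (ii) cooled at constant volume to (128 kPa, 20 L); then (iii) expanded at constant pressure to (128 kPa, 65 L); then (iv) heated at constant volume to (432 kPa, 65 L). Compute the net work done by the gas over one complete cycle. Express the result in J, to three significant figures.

W_net ≈ -13700 J

Constant-volume legs do no work.
W(i) = (432)(20 − 65) = -19440 J; W(iii) = (128)(65 − 20) = 5760 J.
W_net = -19440 + 5760 = -13680 J (the counter-clockwise enclosed area).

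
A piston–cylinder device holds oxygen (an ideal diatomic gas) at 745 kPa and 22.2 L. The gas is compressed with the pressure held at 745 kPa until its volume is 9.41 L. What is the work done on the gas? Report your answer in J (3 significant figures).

Isobaric: W = P ΔV.
W = (745 kPa)(9.41 − 22.2 L) = (745)(-12.79) = -9529 J.
Work on gas = −W_by = 9529 J.

W ≈ 9530 J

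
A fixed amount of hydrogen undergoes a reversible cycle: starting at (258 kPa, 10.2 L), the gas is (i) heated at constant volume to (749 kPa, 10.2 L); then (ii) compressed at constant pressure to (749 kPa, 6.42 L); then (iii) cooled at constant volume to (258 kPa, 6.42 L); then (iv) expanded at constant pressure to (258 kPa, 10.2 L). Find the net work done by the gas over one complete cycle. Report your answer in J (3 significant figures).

W_net ≈ -1860 J

Constant-volume legs do no work.
W(ii) = (749)(6.42 − 10.2) = -2831 J; W(iv) = (258)(10.2 − 6.42) = 975.2 J.
W_net = -2831 + 975.2 = -1856 J (the counter-clockwise enclosed area).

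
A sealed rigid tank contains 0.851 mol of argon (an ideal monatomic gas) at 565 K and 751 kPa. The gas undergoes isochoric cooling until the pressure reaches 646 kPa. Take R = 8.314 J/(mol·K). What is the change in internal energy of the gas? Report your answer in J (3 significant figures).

Constant volume ⇒ W = 0, so Q = ΔU = nCᵥΔT with Cᵥ = 3R/2 = 12.47 J/(mol·K).
At constant V, T₂/T₁ = P₂/P₁ ⇒ ΔT = T₁(P₂/P₁ − 1) = 565·(646/751 − 1) = -78.99 K.
ΔU = (0.851)(12.47)(-78.99) = -838.4 J.

ΔU ≈ -838 J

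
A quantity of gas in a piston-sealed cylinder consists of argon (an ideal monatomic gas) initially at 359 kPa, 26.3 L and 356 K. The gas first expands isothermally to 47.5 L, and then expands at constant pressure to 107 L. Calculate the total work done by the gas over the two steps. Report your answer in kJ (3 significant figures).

W_total ≈ 17.4 kJ

Step 1 (isothermal): W = P₁V₁ ln(V₂/V₁) = (9442) ln(47.5/26.3) = 5582 J.
After step 1: P = 198.8 kPa, V = 47.5 L, T = 356 K.
Step 2 (isobaric): W = PΔV = (198.8 kPa)(107 − 47.5 L) = 11827 J.
W_total = 5582 + 11827 = 17409 J.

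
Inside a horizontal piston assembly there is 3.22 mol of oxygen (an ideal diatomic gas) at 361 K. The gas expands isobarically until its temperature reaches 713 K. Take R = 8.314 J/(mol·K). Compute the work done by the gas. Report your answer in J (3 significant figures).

W ≈ 9420 J

Isobaric: W = P ΔV = nR ΔT.
W = (3.22)(8.314)(713 − 361) = 9423 J.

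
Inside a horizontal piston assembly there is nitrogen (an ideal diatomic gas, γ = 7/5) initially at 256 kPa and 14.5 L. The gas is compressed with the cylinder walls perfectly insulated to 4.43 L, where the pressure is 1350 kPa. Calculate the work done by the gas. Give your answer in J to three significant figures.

W ≈ -5670 J

Adiabatic: W = (P₁V₁ − P₂V₂)/(γ − 1) with γ = 7/5.
P₁V₁ = 3712 J, P₂V₂ = 5980 J.
W = (3712 − 5980) / 0.4 = -5671 J.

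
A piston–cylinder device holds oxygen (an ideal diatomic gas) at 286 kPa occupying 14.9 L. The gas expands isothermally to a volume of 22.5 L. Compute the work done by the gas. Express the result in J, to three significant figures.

W ≈ 1760 J

Isothermal: W = nRT ln(V₂/V₁) = P₁V₁ ln(V₂/V₁).
P₁V₁ = (286 kPa)(14.9 L) = 4261 J.
W = 4261 × ln(22.5/14.9) = 4261 × 0.4122
W_by_gas = 1756 J.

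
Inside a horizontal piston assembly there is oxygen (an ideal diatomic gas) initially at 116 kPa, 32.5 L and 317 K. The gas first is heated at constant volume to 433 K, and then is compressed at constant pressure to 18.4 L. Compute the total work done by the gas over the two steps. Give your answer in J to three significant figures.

W_total ≈ -2230 J

Step 1 (isochoric): W = 0 (constant volume).
After step 1: P = 158.4 kPa (V unchanged).
Step 2 (isobaric): W = PΔV = (158.4 kPa)(18.4 − 32.5 L) = -2234 J.
W_total = 0 − 2234 = -2234 J.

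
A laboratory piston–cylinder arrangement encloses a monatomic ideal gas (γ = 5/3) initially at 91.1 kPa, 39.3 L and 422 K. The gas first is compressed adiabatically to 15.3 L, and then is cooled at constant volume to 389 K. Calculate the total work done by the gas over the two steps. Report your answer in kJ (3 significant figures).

Step 1 (adiabatic): W = (P₁V₁ − P₂V₂)/(γ−1) = (3580 − 6715)/0.667 = -4702 J.
Step 2 (isochoric): W = 0 (constant volume).
W_total = -4702 + 0 = -4702 J.

W_total ≈ -4.70 kJ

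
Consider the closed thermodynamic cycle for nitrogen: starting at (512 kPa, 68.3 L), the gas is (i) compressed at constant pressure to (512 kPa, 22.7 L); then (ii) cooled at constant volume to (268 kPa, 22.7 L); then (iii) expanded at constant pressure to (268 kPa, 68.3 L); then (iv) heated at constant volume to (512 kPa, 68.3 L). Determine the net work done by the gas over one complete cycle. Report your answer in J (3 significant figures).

W_net ≈ -11100 J

Constant-volume legs do no work.
W(i) = (512)(22.7 − 68.3) = -23347 J; W(iii) = (268)(68.3 − 22.7) = 12221 J.
W_net = -23347 + 12221 = -11126 J (the counter-clockwise enclosed area).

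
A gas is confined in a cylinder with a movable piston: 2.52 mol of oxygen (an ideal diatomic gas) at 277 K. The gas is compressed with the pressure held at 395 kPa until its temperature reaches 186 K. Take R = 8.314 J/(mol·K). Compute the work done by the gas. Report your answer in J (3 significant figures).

Isobaric: W = P ΔV = nR ΔT.
W = (2.52)(8.314)(186 − 277) = -1907 J.

W ≈ -1910 J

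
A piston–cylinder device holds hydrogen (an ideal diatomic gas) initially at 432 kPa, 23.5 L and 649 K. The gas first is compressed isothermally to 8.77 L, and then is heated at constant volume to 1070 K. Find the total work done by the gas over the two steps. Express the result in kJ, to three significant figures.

W_total ≈ -10.0 kJ

Step 1 (isothermal): W = P₁V₁ ln(V₂/V₁) = (10152) ln(8.77/23.5) = -10006 J.
Step 2 (isochoric): W = 0 (constant volume).
W_total = -10006 + 0 = -10006 J.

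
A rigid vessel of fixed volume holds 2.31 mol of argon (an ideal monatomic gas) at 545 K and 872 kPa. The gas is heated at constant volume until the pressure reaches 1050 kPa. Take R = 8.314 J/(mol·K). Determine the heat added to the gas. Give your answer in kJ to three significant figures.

Constant volume ⇒ W = 0, so Q = ΔU = nCᵥΔT with Cᵥ = 3R/2 = 12.47 J/(mol·K).
At constant V, T₂/T₁ = P₂/P₁ ⇒ ΔT = T₁(P₂/P₁ − 1) = 545·(1050/872 − 1) = 111.3 K.
ΔU = (2.31)(12.47)(111.3) = 3205 J.

Q ≈ 3.20 kJ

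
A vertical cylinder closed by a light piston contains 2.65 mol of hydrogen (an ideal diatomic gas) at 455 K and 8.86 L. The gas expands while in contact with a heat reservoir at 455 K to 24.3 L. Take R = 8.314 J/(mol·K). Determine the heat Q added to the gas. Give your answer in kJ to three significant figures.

Isothermal ⇒ ΔU = 0, so Q = W = nRT ln(V₂/V₁).
Q = (2.65)(8.314)(455) ln(24.3/8.86) = 10025 × 1.009 = 10114 J.

Q ≈ 10.1 kJ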